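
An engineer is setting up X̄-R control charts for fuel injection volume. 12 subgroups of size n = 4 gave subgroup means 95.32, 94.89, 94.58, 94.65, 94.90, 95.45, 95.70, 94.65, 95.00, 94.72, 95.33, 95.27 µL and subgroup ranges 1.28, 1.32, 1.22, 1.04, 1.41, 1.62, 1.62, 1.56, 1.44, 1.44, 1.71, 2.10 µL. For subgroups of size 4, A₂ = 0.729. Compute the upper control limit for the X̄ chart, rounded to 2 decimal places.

96.12

X̄̄ = (95.32 + 94.89 + 94.58 + 94.65 + 94.90 + 95.45 + 95.70 + 94.65 + 95.00 + 94.72 + 95.33 + 95.27) / 12 = 1140.4600 / 12 = 95.0383
R̄ = (1.28 + 1.32 + 1.22 + 1.04 + 1.41 + 1.62 + 1.62 + 1.56 + 1.44 + 1.44 + 1.71 + 2.10) / 12 = 17.7600 / 12 = 1.4800
UCL = X̄̄ + A₂·R̄ = 95.0383 + 0.729 × 1.4800 = 96.1173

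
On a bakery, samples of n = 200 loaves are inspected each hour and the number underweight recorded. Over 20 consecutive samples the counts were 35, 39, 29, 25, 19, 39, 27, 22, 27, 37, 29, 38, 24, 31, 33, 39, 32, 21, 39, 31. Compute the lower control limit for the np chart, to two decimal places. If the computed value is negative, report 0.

p̄ = Σdᵢ / (k·n) = 616 / (20 × 200) = 0.15400
LCL = np̄ − 3·√(np̄(1−p̄)) = 30.8000 − 3 × 5.1046 = 15.4862

15.49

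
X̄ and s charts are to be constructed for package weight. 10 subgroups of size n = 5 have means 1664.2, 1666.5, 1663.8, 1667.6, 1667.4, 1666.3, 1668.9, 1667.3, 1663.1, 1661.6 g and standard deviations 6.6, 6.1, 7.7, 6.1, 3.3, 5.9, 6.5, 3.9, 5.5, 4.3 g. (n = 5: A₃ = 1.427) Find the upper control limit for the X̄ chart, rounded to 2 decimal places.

X̄̄ = (1664.2 + 1666.5 + 1663.8 + 1667.6 + 1667.4 + 1666.3 + 1668.9 + 1667.3 + 1663.1 + 1661.6) / 10 = 1665.6700
s̄ = (6.6 + 6.1 + 7.7 + 6.1 + 3.3 + 5.9 + 6.5 + 3.9 + 5.5 + 4.3) / 10 = 5.5900
UCL = X̄̄ + A₃·s̄ = 1665.6700 + 1.427 × 5.5900 = 1673.6469

1673.65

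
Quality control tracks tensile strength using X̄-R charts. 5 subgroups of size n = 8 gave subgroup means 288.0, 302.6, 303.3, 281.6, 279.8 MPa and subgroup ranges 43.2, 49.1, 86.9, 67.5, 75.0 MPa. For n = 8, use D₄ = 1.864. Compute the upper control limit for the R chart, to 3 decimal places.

119.930

R̄ = (43.2 + 49.1 + 86.9 + 67.5 + 75.0) / 5 = 321.7000 / 5 = 64.3400
UCL_R = D₄·R̄ = 1.864 × 64.3400 = 119.9298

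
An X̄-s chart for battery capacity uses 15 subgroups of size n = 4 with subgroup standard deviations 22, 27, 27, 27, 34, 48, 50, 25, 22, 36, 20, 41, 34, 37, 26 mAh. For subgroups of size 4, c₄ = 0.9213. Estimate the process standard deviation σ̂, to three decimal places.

s̄ = (22 + 27 + 27 + 27 + 34 + 48 + 50 + 25 + 22 + 36 + 20 + 41 + 34 + 37 + 26) / 15 = 31.7333
σ̂ = s̄ / c₄ = 31.7333 / 0.9213 = 34.4441

34.444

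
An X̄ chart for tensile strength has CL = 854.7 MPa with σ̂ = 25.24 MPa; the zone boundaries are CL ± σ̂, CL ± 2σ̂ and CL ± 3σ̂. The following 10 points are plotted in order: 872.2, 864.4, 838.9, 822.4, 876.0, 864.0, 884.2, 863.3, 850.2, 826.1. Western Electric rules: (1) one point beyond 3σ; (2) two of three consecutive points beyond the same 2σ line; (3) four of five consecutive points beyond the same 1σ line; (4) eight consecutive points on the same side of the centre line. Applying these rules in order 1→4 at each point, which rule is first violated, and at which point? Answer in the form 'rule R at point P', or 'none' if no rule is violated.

none

Zone of each point (C = within 1σ̂, B = 1σ̂–2σ̂, A = 2σ̂–3σ̂, * = beyond 3σ̂; sign = side of CL): 1:+C, 2:+C, 3:-C, 4:-B, 5:+C, 6:+C, 7:+B, 8:+C, 9:-C, 10:-B
No rule fires across all 10 points.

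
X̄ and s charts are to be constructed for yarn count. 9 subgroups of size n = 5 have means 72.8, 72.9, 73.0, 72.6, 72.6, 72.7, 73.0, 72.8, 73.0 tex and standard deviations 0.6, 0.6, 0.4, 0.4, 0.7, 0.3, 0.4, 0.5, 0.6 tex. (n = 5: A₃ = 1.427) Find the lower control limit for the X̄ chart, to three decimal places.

X̄̄ = (72.8 + 72.9 + 73.0 + 72.6 + 72.6 + 72.7 + 73.0 + 72.8 + 73.0) / 9 = 72.8222
s̄ = (0.6 + 0.6 + 0.4 + 0.4 + 0.7 + 0.3 + 0.4 + 0.5 + 0.6) / 9 = 0.5000
LCL = X̄̄ − A₃·s̄ = 72.8222 − 1.427 × 0.5000 = 72.1087

72.109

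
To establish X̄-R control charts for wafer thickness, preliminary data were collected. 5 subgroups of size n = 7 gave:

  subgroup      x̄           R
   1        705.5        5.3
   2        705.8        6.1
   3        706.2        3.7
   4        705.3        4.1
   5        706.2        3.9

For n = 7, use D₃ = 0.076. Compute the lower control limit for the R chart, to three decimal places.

R̄ = (5.3 + 6.1 + 3.7 + 4.1 + 3.9) / 5 = 23.1000 / 5 = 4.6200
LCL_R = D₃·R̄ = 0.076 × 4.6200 = 0.3511

0.351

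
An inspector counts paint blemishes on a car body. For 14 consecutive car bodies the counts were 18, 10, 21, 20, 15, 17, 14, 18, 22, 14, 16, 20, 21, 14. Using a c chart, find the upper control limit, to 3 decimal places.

c̄ = (18 + 10 + 21 + 20 + 15 + 17 + 14 + 18 + 22 + 14 + 16 + 20 + 21 + 14) / 14 = 240 / 14 = 17.1429
UCL = c̄ + 3√c̄ = 17.1429 + 3 × √17.1429 = 17.1429 + 3 × 4.1404 = 29.5640

29.564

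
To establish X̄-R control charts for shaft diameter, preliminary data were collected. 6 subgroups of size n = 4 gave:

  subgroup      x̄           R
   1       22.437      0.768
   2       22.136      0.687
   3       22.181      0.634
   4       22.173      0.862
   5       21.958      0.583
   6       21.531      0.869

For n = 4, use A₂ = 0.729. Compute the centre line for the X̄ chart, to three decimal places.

22.069

X̄̄ = (22.437 + 22.136 + 22.181 + 22.173 + 21.958 + 21.531) / 6 = 132.4160 / 6 = 22.0693
CL = X̄̄ = 22.0693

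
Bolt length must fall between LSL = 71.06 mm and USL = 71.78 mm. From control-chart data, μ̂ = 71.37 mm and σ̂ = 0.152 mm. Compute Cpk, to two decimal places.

0.68

Cpu = (USL − μ̂) / (3σ̂) = (71.78 − 71.37) / (3 × 0.152) = 0.8991; Cpl = (μ̂ − LSL) / (3σ̂) = (71.37 − 71.06) / (3 × 0.152) = 0.6798; Cpk = min(Cpu, Cpl) = 0.6798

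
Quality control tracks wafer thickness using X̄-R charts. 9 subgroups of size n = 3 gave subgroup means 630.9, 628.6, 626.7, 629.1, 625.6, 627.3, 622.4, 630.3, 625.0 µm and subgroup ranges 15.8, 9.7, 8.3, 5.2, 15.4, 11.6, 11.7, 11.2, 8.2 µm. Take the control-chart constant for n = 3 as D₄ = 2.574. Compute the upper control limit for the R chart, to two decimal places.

R̄ = (15.8 + 9.7 + 8.3 + 5.2 + 15.4 + 11.6 + 11.7 + 11.2 + 8.2) / 9 = 97.1000 / 9 = 10.7889
UCL_R = D₄·R̄ = 2.574 × 10.7889 = 27.7706

27.77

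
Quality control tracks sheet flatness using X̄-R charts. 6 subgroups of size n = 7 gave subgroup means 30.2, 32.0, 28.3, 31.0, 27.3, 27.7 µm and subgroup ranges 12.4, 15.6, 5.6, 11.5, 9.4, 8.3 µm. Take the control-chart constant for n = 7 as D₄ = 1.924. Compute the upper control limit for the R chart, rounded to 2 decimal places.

R̄ = (12.4 + 15.6 + 5.6 + 11.5 + 9.4 + 8.3) / 6 = 62.8000 / 6 = 10.4667
UCL_R = D₄·R̄ = 1.924 × 10.4667 = 20.1379

20.14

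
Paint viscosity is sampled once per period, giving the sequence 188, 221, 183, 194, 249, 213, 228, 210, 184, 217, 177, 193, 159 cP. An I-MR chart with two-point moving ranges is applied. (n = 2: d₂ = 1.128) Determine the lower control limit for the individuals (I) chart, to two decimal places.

X̄ = (188 + 221 + 183 + 194 + 249 + 213 + 228 + 210 + 184 + 217 + 177 + 193 + 159) / 13 = 201.2308
Moving ranges: 33, 38, 11, 55, 36, 15, 18, 26, 33, 40, 16, 34; M̄R̄ = 355.0000 / 12 = 29.5833
LCL = X̄ − 3·M̄R̄/d₂ = 201.2308 − 3 × 29.5833 / 1.128 = 122.5517

122.55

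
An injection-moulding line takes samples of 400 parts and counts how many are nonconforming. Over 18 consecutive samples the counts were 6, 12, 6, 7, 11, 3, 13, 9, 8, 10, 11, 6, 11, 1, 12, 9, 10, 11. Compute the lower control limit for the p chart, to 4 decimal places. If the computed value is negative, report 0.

0.0000

p̄ = Σdᵢ / (k·n) = 156 / (18 × 400) = 0.02167
LCL = p̄ − 3·√(p̄(1−p̄)/n) = 0.02167 − 3 × 0.00728 = -0.00017 → 0 (negative, so LCL = 0)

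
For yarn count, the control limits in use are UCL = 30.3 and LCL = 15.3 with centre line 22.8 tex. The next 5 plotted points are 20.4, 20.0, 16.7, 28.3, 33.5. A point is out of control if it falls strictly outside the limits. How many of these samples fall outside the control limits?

1

Compare each point to [15.3, 30.3]: sample 5 = 33.5 > UCL.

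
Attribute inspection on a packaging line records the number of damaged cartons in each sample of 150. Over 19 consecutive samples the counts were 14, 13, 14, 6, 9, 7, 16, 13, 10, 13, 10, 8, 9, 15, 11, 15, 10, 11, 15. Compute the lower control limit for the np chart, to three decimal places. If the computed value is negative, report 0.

p̄ = Σdᵢ / (k·n) = 219 / (19 × 150) = 0.07684
LCL = np̄ − 3·√(np̄(1−p̄)) = 11.5263 − 3 × 3.2620 = 1.7403

1.740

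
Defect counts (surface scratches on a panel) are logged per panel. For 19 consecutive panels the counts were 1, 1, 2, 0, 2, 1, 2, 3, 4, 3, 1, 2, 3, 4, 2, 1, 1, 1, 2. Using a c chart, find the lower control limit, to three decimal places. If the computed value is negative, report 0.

c̄ = (1 + 1 + 2 + 0 + 2 + 1 + 2 + 3 + 4 + 3 + 1 + 2 + 3 + 4 + 2 + 1 + 1 + 1 + 2) / 19 = 36 / 19 = 1.8947
LCL = c̄ − 3√c̄ = 1.8947 − 3 × 1.3765 = -2.2347 → 0 (cannot be negative)

0.000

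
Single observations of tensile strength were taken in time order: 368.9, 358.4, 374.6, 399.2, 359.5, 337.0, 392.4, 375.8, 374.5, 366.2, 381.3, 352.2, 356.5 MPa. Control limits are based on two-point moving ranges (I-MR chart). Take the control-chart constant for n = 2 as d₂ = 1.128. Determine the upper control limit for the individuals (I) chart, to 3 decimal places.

422.951

X̄ = (368.9 + 358.4 + 374.6 + 399.2 + 359.5 + 337.0 + 392.4 + 375.8 + 374.5 + 366.2 + 381.3 + 352.2 + 356.5) / 13 = 368.9615
Moving ranges: 10.5, 16.2, 24.6, 39.7, 22.5, 55.4, 16.6, 1.3, 8.3, 15.1, 29.1, 4.3; M̄R̄ = 243.6000 / 12 = 20.3000
UCL = X̄ + 3·M̄R̄/d₂ = 368.9615 + 3 × 20.3000 / 1.128 = 422.9509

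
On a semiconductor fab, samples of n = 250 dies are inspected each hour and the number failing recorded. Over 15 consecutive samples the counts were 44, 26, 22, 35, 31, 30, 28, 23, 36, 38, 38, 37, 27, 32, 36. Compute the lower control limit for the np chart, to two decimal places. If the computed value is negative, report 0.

p̄ = Σdᵢ / (k·n) = 483 / (15 × 250) = 0.12880
LCL = np̄ − 3·√(np̄(1−p̄)) = 32.2000 − 3 × 5.2965 = 16.3106

16.31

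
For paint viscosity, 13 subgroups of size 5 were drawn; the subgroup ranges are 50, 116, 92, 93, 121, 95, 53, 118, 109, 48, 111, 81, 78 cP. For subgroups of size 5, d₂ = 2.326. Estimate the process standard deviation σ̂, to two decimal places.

38.53

R̄ = (50 + 116 + 92 + 93 + 121 + 95 + 53 + 118 + 109 + 48 + 111 + 81 + 78) / 13 = 89.6154
σ̂ = R̄ / d₂ = 89.6154 / 2.326 = 38.5277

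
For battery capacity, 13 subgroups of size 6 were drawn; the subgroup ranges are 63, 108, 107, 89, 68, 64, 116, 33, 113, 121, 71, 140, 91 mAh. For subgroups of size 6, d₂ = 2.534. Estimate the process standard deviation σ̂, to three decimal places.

35.942

R̄ = (63 + 108 + 107 + 89 + 68 + 64 + 116 + 33 + 113 + 121 + 71 + 140 + 91) / 13 = 91.0769
σ̂ = R̄ / d₂ = 91.0769 / 2.534 = 35.9420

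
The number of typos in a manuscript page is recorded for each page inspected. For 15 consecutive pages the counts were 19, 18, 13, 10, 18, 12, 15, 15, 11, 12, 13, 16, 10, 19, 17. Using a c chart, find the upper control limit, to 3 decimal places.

25.970

c̄ = (19 + 18 + 13 + 10 + 18 + 12 + 15 + 15 + 11 + 12 + 13 + 16 + 10 + 19 + 17) / 15 = 218 / 15 = 14.5333
UCL = c̄ + 3√c̄ = 14.5333 + 3 × √14.5333 = 14.5333 + 3 × 3.8123 = 25.9701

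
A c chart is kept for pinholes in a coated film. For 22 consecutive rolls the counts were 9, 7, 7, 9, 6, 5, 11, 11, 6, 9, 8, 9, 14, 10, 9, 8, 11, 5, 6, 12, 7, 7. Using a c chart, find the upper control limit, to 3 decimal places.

c̄ = (9 + 7 + 7 + 9 + 6 + 5 + 11 + 11 + 6 + 9 + 8 + 9 + 14 + 10 + 9 + 8 + 11 + 5 + 6 + 12 + 7 + 7) / 22 = 186 / 22 = 8.4545
UCL = c̄ + 3√c̄ = 8.4545 + 3 × √8.4545 = 8.4545 + 3 × 2.9077 = 17.1776

17.178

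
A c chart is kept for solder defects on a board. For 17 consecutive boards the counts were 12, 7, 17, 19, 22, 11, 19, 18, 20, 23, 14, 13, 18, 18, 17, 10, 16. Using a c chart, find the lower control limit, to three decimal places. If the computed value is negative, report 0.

4.074

c̄ = (12 + 7 + 17 + 19 + 22 + 11 + 19 + 18 + 20 + 23 + 14 + 13 + 18 + 18 + 17 + 10 + 16) / 17 = 274 / 17 = 16.1176
LCL = c̄ − 3√c̄ = 16.1176 − 3 × 4.0147 = 4.0736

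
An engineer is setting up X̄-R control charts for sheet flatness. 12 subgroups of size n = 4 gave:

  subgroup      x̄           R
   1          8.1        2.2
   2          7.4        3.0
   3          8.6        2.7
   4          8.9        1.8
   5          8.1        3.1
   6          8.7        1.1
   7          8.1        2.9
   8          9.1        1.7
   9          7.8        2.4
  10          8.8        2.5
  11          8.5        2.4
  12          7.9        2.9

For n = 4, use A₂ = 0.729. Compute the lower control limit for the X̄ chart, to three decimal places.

X̄̄ = (8.1 + 7.4 + 8.6 + 8.9 + 8.1 + 8.7 + 8.1 + 9.1 + 7.8 + 8.8 + 8.5 + 7.9) / 12 = 100.0000 / 12 = 8.3333
R̄ = (2.2 + 3.0 + 2.7 + 1.8 + 3.1 + 1.1 + 2.9 + 1.7 + 2.4 + 2.5 + 2.4 + 2.9) / 12 = 28.7000 / 12 = 2.3917
LCL = X̄̄ − A₂·R̄ = 8.3333 − 0.729 × 2.3917 = 6.5898

6.590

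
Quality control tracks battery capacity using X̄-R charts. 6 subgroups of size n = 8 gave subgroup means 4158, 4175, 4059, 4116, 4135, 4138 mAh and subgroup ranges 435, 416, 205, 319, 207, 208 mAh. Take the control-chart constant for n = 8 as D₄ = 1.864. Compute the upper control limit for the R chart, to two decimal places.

556.09

R̄ = (435 + 416 + 205 + 319 + 207 + 208) / 6 = 1790.0000 / 6 = 298.3333
UCL_R = D₄·R̄ = 1.864 × 298.3333 = 556.0933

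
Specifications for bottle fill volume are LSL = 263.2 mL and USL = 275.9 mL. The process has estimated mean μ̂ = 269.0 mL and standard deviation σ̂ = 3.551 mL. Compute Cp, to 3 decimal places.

0.596

Cp = (USL − LSL) / (6σ̂) = (275.9 − 263.2) / (6 × 3.551) = 12.7000 / 21.3060 = 0.5961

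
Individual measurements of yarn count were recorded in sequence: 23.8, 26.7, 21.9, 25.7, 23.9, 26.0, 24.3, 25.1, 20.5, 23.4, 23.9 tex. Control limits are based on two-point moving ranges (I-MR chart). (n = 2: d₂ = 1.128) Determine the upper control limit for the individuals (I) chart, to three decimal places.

30.997

X̄ = (23.8 + 26.7 + 21.9 + 25.7 + 23.9 + 26.0 + 24.3 + 25.1 + 20.5 + 23.4 + 23.9) / 11 = 24.1091
Moving ranges: 2.9, 4.8, 3.8, 1.8, 2.1, 1.7, 0.8, 4.6, 2.9, 0.5; M̄R̄ = 25.9000 / 10 = 2.5900
UCL = X̄ + 3·M̄R̄/d₂ = 24.1091 + 3 × 2.5900 / 1.128 = 30.9974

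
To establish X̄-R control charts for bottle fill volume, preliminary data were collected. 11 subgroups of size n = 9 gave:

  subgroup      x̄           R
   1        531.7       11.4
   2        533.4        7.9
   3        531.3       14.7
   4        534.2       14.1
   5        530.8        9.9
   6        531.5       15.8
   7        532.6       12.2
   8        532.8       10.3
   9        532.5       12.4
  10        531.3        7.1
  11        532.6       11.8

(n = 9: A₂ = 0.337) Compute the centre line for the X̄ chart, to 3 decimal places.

X̄̄ = (531.7 + 533.4 + 531.3 + 534.2 + 530.8 + 531.5 + 532.6 + 532.8 + 532.5 + 531.3 + 532.6) / 11 = 5854.7000 / 11 = 532.2455
CL = X̄̄ = 532.2455

532.245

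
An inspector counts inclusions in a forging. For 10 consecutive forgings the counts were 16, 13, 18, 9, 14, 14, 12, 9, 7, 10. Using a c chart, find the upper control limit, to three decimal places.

c̄ = (16 + 13 + 18 + 9 + 14 + 14 + 12 + 9 + 7 + 10) / 10 = 122 / 10 = 12.2000
UCL = c̄ + 3√c̄ = 12.2000 + 3 × √12.2000 = 12.2000 + 3 × 3.4928 = 22.6785

22.679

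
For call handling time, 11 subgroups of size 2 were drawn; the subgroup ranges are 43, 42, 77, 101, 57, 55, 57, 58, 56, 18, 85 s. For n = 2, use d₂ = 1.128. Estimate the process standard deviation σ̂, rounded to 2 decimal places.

R̄ = (43 + 42 + 77 + 101 + 57 + 55 + 57 + 58 + 56 + 18 + 85) / 11 = 59.0000
σ̂ = R̄ / d₂ = 59.0000 / 1.128 = 52.3050

52.30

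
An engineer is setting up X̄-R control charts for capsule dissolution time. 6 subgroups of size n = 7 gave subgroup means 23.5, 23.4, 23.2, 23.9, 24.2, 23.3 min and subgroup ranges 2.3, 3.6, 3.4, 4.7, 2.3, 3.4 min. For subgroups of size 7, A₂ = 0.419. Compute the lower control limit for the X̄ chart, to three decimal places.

22.208

X̄̄ = (23.5 + 23.4 + 23.2 + 23.9 + 24.2 + 23.3) / 6 = 141.5000 / 6 = 23.5833
R̄ = (2.3 + 3.6 + 3.4 + 4.7 + 2.3 + 3.4) / 6 = 19.7000 / 6 = 3.2833
LCL = X̄̄ − A₂·R̄ = 23.5833 − 0.419 × 3.2833 = 22.2076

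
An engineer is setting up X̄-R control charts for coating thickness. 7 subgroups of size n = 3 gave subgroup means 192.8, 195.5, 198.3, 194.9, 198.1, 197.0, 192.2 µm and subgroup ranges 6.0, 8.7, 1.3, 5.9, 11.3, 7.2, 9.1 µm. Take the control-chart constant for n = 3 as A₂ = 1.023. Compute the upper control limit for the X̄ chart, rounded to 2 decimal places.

202.78

X̄̄ = (192.8 + 195.5 + 198.3 + 194.9 + 198.1 + 197.0 + 192.2) / 7 = 1368.8000 / 7 = 195.5429
R̄ = (6.0 + 8.7 + 1.3 + 5.9 + 11.3 + 7.2 + 9.1) / 7 = 49.5000 / 7 = 7.0714
UCL = X̄̄ + A₂·R̄ = 195.5429 + 1.023 × 7.0714 = 202.7769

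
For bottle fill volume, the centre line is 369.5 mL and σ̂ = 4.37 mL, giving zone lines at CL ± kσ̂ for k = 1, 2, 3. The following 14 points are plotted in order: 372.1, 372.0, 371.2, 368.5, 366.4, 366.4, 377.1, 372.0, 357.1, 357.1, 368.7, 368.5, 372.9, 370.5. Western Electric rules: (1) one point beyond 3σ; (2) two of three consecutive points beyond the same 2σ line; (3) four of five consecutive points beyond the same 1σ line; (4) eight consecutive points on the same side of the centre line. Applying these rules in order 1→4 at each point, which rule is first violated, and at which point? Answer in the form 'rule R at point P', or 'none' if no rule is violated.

Zone of each point (C = within 1σ̂, B = 1σ̂–2σ̂, A = 2σ̂–3σ̂, * = beyond 3σ̂; sign = side of CL): 1:+C, 2:+C, 3:+C, 4:-C, 5:-C, 6:-C, 7:+B, 8:+C, 9:-A, 10:-A, 11:-C, 12:-C, 13:+C, 14:+C
Rule 2 (two of three consecutive points beyond the same 2σ limit) is satisfied at point 10.

rule 2 at point 10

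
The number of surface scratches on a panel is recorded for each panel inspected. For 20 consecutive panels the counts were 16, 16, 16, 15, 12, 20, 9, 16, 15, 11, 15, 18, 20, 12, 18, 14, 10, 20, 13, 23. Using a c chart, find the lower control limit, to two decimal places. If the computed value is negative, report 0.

c̄ = (16 + 16 + 16 + 15 + 12 + 20 + 9 + 16 + 15 + 11 + 15 + 18 + 20 + 12 + 18 + 14 + 10 + 20 + 13 + 23) / 20 = 309 / 20 = 15.4500
LCL = c̄ − 3√c̄ = 15.4500 − 3 × 3.9306 = 3.6581

3.66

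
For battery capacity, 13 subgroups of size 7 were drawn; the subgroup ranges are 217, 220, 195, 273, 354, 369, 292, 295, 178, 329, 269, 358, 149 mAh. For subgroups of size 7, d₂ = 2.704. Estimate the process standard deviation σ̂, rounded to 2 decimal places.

99.51

R̄ = (217 + 220 + 195 + 273 + 354 + 369 + 292 + 295 + 178 + 329 + 269 + 358 + 149) / 13 = 269.0769
σ̂ = R̄ / d₂ = 269.0769 / 2.704 = 99.5107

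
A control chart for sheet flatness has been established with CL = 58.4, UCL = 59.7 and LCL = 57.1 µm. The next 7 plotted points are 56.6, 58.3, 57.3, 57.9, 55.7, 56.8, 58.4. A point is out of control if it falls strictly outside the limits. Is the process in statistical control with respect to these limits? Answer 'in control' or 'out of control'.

out of control

Compare each point to [57.1, 59.7]: sample 1 = 56.6 < LCL; sample 5 = 55.7 < LCL; sample 6 = 56.8 < LCL.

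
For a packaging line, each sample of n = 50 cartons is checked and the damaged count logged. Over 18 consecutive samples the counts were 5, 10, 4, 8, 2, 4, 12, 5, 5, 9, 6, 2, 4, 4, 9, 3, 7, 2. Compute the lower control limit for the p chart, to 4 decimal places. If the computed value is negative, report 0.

0.0000

p̄ = Σdᵢ / (k·n) = 101 / (18 × 50) = 0.11222
LCL = p̄ − 3·√(p̄(1−p̄)/n) = 0.11222 − 3 × 0.04464 = -0.02169 → 0 (negative, so LCL = 0)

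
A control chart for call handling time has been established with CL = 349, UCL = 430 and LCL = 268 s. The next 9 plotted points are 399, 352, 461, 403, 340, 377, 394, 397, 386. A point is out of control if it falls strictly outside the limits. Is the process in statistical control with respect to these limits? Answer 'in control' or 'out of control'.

Compare each point to [268, 430]: sample 3 = 461 > UCL.

out of control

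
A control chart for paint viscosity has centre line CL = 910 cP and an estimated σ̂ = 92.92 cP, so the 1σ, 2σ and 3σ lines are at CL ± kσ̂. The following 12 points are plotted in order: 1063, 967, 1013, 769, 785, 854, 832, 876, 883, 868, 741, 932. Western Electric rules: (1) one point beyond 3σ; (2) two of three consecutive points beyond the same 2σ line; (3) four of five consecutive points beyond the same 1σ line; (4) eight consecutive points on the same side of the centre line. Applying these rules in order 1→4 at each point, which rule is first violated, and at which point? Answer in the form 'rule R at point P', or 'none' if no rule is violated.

rule 4 at point 11

Zone of each point (C = within 1σ̂, B = 1σ̂–2σ̂, A = 2σ̂–3σ̂, * = beyond 3σ̂; sign = side of CL): 1:+B, 2:+C, 3:+B, 4:-B, 5:-B, 6:-C, 7:-C, 8:-C, 9:-C, 10:-C, 11:-B, 12:+C
Rule 4 (eight consecutive points on the same side of the centre line) is satisfied at point 11.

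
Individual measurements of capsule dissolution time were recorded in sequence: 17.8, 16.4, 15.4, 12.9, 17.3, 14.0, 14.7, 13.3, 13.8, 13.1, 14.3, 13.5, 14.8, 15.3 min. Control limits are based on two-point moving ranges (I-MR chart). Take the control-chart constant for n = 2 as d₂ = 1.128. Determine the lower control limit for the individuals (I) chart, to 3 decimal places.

10.727

X̄ = (17.8 + 16.4 + 15.4 + 12.9 + 17.3 + 14.0 + 14.7 + 13.3 + 13.8 + 13.1 + 14.3 + 13.5 + 14.8 + 15.3) / 14 = 14.7571
Moving ranges: 1.4, 1.0, 2.5, 4.4, 3.3, 0.7, 1.4, 0.5, 0.7, 1.2, 0.8, 1.3, 0.5; M̄R̄ = 19.7000 / 13 = 1.5154
LCL = X̄ − 3·M̄R̄/d₂ = 14.7571 − 3 × 1.5154 / 1.128 = 10.7269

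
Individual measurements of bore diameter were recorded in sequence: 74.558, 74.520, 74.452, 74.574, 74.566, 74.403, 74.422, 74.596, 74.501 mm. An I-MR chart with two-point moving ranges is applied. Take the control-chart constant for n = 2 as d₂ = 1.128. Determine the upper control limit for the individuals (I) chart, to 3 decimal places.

74.739

X̄ = (74.558 + 74.520 + 74.452 + 74.574 + 74.566 + 74.403 + 74.422 + 74.596 + 74.501) / 9 = 74.5102
Moving ranges: 0.038, 0.068, 0.122, 0.008, 0.163, 0.019, 0.174, 0.095; M̄R̄ = 0.6870 / 8 = 0.0859
UCL = X̄ + 3·M̄R̄/d₂ = 74.5102 + 3 × 0.0859 / 1.128 = 74.7386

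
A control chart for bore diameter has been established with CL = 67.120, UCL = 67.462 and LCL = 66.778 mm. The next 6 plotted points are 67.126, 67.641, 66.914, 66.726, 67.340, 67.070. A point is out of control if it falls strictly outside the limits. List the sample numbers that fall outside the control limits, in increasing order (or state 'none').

Compare each point to [66.778, 67.462]: sample 2 = 67.641 > UCL; sample 4 = 66.726 < LCL.

2, 4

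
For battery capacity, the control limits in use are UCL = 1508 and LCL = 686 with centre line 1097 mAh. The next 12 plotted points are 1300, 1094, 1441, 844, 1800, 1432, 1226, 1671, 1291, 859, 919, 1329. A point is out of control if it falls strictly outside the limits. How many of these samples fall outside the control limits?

Compare each point to [686, 1508]: sample 5 = 1800 > UCL; sample 8 = 1671 > UCL.

2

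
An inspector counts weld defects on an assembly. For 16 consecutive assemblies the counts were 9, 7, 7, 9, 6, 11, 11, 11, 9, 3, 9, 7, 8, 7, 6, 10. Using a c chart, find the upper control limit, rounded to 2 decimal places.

c̄ = (9 + 7 + 7 + 9 + 6 + 11 + 11 + 11 + 9 + 3 + 9 + 7 + 8 + 7 + 6 + 10) / 16 = 130 / 16 = 8.1250
UCL = c̄ + 3√c̄ = 8.1250 + 3 × √8.1250 = 8.1250 + 3 × 2.8504 = 16.6763

16.68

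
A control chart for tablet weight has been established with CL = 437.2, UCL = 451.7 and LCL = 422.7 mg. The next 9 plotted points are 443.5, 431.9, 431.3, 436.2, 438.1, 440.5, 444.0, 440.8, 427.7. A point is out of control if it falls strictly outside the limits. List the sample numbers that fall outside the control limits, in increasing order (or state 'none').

All 9 points lie within [422.7, 451.7].

none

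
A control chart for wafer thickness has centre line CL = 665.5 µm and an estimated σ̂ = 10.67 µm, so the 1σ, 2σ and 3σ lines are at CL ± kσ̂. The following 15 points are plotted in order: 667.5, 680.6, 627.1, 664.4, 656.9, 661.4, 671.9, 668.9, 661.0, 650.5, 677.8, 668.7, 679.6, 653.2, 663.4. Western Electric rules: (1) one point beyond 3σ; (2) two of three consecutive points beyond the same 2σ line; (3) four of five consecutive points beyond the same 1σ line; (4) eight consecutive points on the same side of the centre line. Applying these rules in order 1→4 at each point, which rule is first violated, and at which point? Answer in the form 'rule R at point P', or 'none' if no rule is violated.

rule 1 at point 3

Zone of each point (C = within 1σ̂, B = 1σ̂–2σ̂, A = 2σ̂–3σ̂, * = beyond 3σ̂; sign = side of CL): 1:+C, 2:+B, 3:-*, 4:-C, 5:-C, 6:-C, 7:+C, 8:+C, 9:-C, 10:-B, 11:+B, 12:+C, 13:+B, 14:-B, 15:-C
Rule 1 (one point beyond the 3σ limits) is satisfied at point 3.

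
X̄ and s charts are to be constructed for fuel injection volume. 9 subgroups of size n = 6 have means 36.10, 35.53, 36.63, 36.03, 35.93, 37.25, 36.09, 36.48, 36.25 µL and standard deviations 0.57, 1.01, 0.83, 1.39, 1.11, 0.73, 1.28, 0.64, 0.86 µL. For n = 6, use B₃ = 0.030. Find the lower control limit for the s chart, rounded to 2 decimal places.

s̄ = (0.57 + 1.01 + 0.83 + 1.39 + 1.11 + 0.73 + 1.28 + 0.64 + 0.86) / 9 = 0.9356
LCL_s = B₃·s̄ = 0.030 × 0.9356 = 0.0281

0.03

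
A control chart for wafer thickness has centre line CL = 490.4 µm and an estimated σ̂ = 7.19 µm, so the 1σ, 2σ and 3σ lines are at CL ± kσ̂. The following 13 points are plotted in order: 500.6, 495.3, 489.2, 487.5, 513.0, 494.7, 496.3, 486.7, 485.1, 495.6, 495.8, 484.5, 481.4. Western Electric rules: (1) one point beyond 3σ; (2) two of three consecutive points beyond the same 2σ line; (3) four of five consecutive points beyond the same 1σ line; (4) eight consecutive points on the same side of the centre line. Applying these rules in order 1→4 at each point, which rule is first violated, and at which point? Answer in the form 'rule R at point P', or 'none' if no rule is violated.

rule 1 at point 5

Zone of each point (C = within 1σ̂, B = 1σ̂–2σ̂, A = 2σ̂–3σ̂, * = beyond 3σ̂; sign = side of CL): 1:+B, 2:+C, 3:-C, 4:-C, 5:+*, 6:+C, 7:+C, 8:-C, 9:-C, 10:+C, 11:+C, 12:-C, 13:-B
Rule 1 (one point beyond the 3σ limits) is satisfied at point 5.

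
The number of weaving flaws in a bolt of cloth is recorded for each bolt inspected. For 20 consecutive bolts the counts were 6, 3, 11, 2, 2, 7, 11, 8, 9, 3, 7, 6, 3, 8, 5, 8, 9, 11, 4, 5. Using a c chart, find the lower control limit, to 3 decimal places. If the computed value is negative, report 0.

0.000

c̄ = (6 + 3 + 11 + 2 + 2 + 7 + 11 + 8 + 9 + 3 + 7 + 6 + 3 + 8 + 5 + 8 + 9 + 11 + 4 + 5) / 20 = 128 / 20 = 6.4000
LCL = c̄ − 3√c̄ = 6.4000 − 3 × 2.5298 = -1.1895 → 0 (cannot be negative)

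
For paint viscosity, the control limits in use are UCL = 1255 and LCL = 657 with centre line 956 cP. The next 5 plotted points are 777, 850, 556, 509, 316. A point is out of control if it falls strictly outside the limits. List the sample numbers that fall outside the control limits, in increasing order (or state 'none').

3, 4, 5

Compare each point to [657, 1255]: sample 3 = 556 < LCL; sample 4 = 509 < LCL; sample 5 = 316 < LCL.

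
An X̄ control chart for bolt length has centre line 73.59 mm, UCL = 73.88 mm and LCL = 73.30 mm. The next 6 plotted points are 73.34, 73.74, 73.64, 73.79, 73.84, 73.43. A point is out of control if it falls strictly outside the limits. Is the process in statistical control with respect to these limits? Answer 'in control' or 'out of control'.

in control

All 6 points lie within [73.30, 73.88].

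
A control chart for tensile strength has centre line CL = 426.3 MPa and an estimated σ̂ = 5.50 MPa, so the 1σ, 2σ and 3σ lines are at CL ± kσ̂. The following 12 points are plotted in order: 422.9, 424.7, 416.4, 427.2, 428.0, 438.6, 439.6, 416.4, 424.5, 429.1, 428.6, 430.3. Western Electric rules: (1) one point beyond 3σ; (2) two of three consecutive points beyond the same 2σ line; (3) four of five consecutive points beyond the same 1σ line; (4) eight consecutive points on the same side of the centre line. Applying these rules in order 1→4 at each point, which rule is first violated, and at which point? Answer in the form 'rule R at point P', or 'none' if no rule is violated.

Zone of each point (C = within 1σ̂, B = 1σ̂–2σ̂, A = 2σ̂–3σ̂, * = beyond 3σ̂; sign = side of CL): 1:-C, 2:-C, 3:-B, 4:+C, 5:+C, 6:+A, 7:+A, 8:-B, 9:-C, 10:+C, 11:+C, 12:+C
Rule 2 (two of three consecutive points beyond the same 2σ limit) is satisfied at point 7.

rule 2 at point 7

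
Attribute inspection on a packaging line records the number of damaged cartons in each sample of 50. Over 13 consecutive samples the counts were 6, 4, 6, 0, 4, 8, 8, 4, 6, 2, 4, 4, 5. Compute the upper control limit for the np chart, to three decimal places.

10.878

p̄ = Σdᵢ / (k·n) = 61 / (13 × 50) = 0.09385
UCL = np̄ + 3·√(np̄(1−p̄)) = 4.6923 + 3 × √(4.6923×0.90615) = 4.6923 + 3 × 2.0620 = 10.8784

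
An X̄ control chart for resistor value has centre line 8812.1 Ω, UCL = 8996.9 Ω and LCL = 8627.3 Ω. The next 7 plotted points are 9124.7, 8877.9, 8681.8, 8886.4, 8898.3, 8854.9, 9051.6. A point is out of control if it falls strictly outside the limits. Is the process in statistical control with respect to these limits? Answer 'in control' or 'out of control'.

out of control

Compare each point to [8627.3, 8996.9]: sample 1 = 9124.7 > UCL; sample 7 = 9051.6 > UCL.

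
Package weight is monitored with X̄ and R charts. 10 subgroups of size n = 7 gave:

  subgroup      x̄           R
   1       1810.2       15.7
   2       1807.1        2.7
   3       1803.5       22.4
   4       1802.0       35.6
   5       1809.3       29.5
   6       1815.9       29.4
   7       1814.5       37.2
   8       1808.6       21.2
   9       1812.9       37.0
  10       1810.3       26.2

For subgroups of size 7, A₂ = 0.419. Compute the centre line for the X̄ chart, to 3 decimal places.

1809.430

X̄̄ = (1810.2 + 1807.1 + 1803.5 + 1802.0 + 1809.3 + 1815.9 + 1814.5 + 1808.6 + 1812.9 + 1810.3) / 10 = 18094.3000 / 10 = 1809.4300
CL = X̄̄ = 1809.4300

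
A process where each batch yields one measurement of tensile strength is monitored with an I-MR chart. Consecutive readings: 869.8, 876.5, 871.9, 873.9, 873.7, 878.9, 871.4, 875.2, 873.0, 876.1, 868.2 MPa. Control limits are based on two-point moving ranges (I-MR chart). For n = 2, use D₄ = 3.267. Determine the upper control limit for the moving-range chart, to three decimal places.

Moving ranges: 6.7, 4.6, 2.0, 0.2, 5.2, 7.5, 3.8, 2.2, 3.1, 7.9; M̄R̄ = 43.2000 / 10 = 4.3200
UCL_MR = D₄·M̄R̄ = 3.267 × 4.3200 = 14.1134

14.113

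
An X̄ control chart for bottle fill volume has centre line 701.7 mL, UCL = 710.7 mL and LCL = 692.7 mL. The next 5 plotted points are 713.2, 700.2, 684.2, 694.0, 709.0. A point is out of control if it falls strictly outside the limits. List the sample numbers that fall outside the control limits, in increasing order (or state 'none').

Compare each point to [692.7, 710.7]: sample 1 = 713.2 > UCL; sample 3 = 684.2 < LCL.

1, 3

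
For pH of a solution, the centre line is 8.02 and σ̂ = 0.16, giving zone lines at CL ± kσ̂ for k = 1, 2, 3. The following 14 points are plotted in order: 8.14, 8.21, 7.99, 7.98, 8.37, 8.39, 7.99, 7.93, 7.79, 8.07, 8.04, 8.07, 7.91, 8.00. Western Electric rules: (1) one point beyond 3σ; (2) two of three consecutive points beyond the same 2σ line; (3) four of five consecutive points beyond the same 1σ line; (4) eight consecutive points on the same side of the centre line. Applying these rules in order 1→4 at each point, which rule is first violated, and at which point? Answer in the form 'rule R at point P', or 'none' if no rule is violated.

rule 2 at point 6

Zone of each point (C = within 1σ̂, B = 1σ̂–2σ̂, A = 2σ̂–3σ̂, * = beyond 3σ̂; sign = side of CL): 1:+C, 2:+B, 3:-C, 4:-C, 5:+A, 6:+A, 7:-C, 8:-C, 9:-B, 10:+C, 11:+C, 12:+C, 13:-C, 14:-C
Rule 2 (two of three consecutive points beyond the same 2σ limit) is satisfied at point 6.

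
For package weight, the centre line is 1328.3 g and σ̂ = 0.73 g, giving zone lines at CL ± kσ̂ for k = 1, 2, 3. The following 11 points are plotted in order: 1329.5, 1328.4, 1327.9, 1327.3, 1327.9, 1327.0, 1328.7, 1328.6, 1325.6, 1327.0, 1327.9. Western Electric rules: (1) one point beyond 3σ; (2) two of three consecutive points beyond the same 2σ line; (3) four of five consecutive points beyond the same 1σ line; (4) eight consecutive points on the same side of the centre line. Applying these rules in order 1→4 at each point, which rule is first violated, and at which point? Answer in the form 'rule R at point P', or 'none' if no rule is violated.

rule 1 at point 9

Zone of each point (C = within 1σ̂, B = 1σ̂–2σ̂, A = 2σ̂–3σ̂, * = beyond 3σ̂; sign = side of CL): 1:+B, 2:+C, 3:-C, 4:-B, 5:-C, 6:-B, 7:+C, 8:+C, 9:-*, 10:-B, 11:-C
Rule 1 (one point beyond the 3σ limits) is satisfied at point 9.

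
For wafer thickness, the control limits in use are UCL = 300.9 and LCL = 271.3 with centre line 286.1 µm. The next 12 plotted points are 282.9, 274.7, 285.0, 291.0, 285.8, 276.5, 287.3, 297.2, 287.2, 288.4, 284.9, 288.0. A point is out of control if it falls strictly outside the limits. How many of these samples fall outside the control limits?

All 12 points lie within [271.3, 300.9].

0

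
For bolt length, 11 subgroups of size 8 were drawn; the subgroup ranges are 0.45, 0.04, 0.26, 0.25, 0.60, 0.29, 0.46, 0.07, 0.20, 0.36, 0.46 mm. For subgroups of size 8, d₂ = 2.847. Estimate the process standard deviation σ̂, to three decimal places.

0.110

R̄ = (0.45 + 0.04 + 0.26 + 0.25 + 0.60 + 0.29 + 0.46 + 0.07 + 0.20 + 0.36 + 0.46) / 11 = 0.3127
σ̂ = R̄ / d₂ = 0.3127 / 2.847 = 0.1098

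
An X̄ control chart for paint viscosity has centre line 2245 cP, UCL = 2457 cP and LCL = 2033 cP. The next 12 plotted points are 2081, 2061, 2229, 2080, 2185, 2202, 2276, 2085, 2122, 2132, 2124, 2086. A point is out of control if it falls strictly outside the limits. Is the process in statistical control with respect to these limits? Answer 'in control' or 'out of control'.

in control

All 12 points lie within [2033, 2457].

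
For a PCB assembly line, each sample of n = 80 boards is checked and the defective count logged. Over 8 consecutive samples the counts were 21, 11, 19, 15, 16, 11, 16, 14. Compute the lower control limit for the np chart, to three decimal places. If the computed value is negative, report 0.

4.802

p̄ = Σdᵢ / (k·n) = 123 / (8 × 80) = 0.19219
LCL = np̄ − 3·√(np̄(1−p̄)) = 15.3750 − 3 × 3.5242 = 4.8023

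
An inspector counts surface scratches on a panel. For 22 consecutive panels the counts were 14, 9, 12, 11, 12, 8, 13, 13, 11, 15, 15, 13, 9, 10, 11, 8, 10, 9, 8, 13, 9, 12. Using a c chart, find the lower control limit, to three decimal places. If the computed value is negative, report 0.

c̄ = (14 + 9 + 12 + 11 + 12 + 8 + 13 + 13 + 11 + 15 + 15 + 13 + 9 + 10 + 11 + 8 + 10 + 9 + 8 + 13 + 9 + 12) / 22 = 245 / 22 = 11.1364
LCL = c̄ − 3√c̄ = 11.1364 − 3 × 3.3371 = 1.1250

1.125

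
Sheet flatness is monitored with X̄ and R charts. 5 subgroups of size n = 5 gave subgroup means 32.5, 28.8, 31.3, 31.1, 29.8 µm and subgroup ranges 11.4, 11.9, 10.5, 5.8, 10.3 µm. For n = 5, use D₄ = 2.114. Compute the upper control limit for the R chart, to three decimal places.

21.098

R̄ = (11.4 + 11.9 + 10.5 + 5.8 + 10.3) / 5 = 49.9000 / 5 = 9.9800
UCL_R = D₄·R̄ = 2.114 × 9.9800 = 21.0977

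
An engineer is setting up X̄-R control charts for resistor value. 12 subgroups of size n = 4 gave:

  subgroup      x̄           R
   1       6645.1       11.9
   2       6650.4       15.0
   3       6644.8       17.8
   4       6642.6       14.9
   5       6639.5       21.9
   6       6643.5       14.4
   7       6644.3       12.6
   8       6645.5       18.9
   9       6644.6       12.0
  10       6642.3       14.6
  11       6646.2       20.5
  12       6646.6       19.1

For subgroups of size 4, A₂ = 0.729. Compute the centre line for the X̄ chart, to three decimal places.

X̄̄ = (6645.1 + 6650.4 + 6644.8 + 6642.6 + 6639.5 + 6643.5 + 6644.3 + 6645.5 + 6644.6 + 6642.3 + 6646.2 + 6646.6) / 12 = 79735.4000 / 12 = 6644.6167
CL = X̄̄ = 6644.6167

6644.617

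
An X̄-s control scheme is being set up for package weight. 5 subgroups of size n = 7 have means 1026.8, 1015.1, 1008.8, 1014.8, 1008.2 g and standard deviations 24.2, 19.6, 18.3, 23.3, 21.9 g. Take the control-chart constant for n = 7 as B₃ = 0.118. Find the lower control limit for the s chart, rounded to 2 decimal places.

s̄ = (24.2 + 19.6 + 18.3 + 23.3 + 21.9) / 5 = 21.4600
LCL_s = B₃·s̄ = 0.118 × 21.4600 = 2.5323

2.53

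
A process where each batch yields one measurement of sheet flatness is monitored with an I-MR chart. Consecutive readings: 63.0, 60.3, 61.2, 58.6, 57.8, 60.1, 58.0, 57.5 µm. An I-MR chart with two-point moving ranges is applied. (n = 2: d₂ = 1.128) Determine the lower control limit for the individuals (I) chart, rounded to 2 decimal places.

55.04

X̄ = (63.0 + 60.3 + 61.2 + 58.6 + 57.8 + 60.1 + 58.0 + 57.5) / 8 = 59.5625
Moving ranges: 2.7, 0.9, 2.6, 0.8, 2.3, 2.1, 0.5; M̄R̄ = 11.9000 / 7 = 1.7000
LCL = X̄ − 3·M̄R̄/d₂ = 59.5625 − 3 × 1.7000 / 1.128 = 55.0412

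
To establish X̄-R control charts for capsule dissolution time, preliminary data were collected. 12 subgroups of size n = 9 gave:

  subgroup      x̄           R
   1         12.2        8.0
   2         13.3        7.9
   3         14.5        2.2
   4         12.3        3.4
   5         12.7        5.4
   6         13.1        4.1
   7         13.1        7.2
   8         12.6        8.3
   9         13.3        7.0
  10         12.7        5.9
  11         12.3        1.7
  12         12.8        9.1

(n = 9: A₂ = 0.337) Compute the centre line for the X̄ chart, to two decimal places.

12.91

X̄̄ = (12.2 + 13.3 + 14.5 + 12.3 + 12.7 + 13.1 + 13.1 + 12.6 + 13.3 + 12.7 + 12.3 + 12.8) / 12 = 154.9000 / 12 = 12.9083
CL = X̄̄ = 12.9083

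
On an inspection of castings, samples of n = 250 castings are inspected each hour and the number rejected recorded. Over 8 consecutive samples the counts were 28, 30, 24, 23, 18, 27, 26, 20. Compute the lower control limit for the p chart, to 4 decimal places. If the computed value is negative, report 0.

0.0416

p̄ = Σdᵢ / (k·n) = 196 / (8 × 250) = 0.09800
LCL = p̄ − 3·√(p̄(1−p̄)/n) = 0.09800 − 3 × 0.01880 = 0.04159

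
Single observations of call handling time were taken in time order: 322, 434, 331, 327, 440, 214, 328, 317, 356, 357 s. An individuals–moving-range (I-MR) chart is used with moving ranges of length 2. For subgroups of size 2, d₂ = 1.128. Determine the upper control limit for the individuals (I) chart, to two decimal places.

556.25

X̄ = (322 + 434 + 331 + 327 + 440 + 214 + 328 + 317 + 356 + 357) / 10 = 342.6000
Moving ranges: 112, 103, 4, 113, 226, 114, 11, 39, 1; M̄R̄ = 723.0000 / 9 = 80.3333
UCL = X̄ + 3·M̄R̄/d₂ = 342.6000 + 3 × 80.3333 / 1.128 = 556.2525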